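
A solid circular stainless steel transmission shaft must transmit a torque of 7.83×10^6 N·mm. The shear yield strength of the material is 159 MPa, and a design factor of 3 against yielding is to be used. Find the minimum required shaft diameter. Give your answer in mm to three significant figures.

d = 91.0 mm

Allowable shear stress τ_allow = 159/3 = 53.00 MPa.
For a solid shaft τ = 16T/(πd³), so d³ = 16T/(π τ_allow) = 16×7830000/(π×53.00) = 752400 mm³.
d = (752400)^(1/3) = 90.95 mm.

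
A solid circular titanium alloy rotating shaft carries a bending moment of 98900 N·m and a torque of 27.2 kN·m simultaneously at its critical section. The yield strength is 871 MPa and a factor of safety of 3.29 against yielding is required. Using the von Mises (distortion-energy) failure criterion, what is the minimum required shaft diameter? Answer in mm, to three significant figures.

σ_allow = σ_y/n = 871/3.29 = 264.7 MPa.
For a solid shaft σ_b = 32M/(πd³) and τ = 16T/(πd³), so the von Mises stress is σ' = (16/πd³)·√(4M²+3T²).
√(4M²+3T²) = √(4×(9.890×10^7)² + 3×(2.720×10^7)²) = 2.033×10^8 N·mm.
d³ = 16×2.033×10^8/(π×264.7) = 3.912×10^6 mm³.
d = 157.6 mm.

d = 158 mm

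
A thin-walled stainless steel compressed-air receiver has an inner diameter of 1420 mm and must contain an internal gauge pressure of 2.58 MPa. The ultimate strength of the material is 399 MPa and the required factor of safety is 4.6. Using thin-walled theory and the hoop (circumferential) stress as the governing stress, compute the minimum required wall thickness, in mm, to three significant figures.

t = 21.1 mm

σ_allow = 399/4.6 = 86.74 MPa.
Hoop stress σ_h = pD/(2t), so t = pD/(2σ_allow) = 2.58×1420/(2×86.74) = 21.12 mm.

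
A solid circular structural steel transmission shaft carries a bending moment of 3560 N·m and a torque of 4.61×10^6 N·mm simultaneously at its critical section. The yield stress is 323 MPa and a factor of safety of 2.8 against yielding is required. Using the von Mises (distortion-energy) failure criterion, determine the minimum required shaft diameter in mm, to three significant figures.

σ_allow = σ_y/n = 323/2.8 = 115.4 MPa.
For a solid shaft σ_b = 32M/(πd³) and τ = 16T/(πd³), so the von Mises stress is σ' = (16/πd³)·√(4M²+3T²).
√(4M²+3T²) = √(4×(3.560×10^6)² + 3×(4.610×10^6)²) = 1.070×10^7 N·mm.
d³ = 16×1.070×10^7/(π×115.4) = 472300 mm³.
d = 77.88 mm.

d = 77.9 mm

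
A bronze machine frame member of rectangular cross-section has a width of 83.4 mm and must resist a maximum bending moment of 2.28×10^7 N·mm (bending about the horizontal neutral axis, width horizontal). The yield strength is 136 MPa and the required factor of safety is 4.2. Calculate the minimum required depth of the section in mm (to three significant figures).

h = 225 mm

σ_allow = 136/4.2 = 32.38 MPa.
For a rectangular section σ = 6M/(bh²), so h² = 6M/(b σ_allow) = 6×2.2800×10^7/(83.4×32.38) = 50660 mm².
h = 225.1 mm.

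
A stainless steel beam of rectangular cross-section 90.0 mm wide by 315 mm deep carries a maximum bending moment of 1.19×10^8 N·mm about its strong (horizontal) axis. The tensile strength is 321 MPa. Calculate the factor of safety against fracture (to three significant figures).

n = 4.01

Section modulus S = bh²/6 = 90.0×315²/6 = 1.488×10^6 mm³.
σ = M/S = 1.1900×10^8/1.488×10^6 = 79.95 MPa.
n = 321/79.95 = 4.015.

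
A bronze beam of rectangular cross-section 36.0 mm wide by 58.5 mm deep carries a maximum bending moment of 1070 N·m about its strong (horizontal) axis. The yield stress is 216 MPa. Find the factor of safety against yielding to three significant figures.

Section modulus S = bh²/6 = 36.0×58.5²/6 = 20530 mm³.
σ = M/S = 1070000/20530 = 52.11 MPa.
n = 216/52.11 = 4.145.

n = 4.15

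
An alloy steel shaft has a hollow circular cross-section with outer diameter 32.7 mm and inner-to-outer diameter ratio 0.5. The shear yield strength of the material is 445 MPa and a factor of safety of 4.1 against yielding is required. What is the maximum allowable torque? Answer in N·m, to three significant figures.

τ_allow = 445/4.1 = 108.5 MPa.
For a hollow shaft T_allow = τ_allow·πd_o³(1−k⁴)/16 with 1−k⁴ = 0.9375, so πd_o³(1−k⁴)/16 = 6436 mm³.
T_allow = 108.5×6436 = 698600 N·mm = 698.6 N·m.

T_allow = 699 N·m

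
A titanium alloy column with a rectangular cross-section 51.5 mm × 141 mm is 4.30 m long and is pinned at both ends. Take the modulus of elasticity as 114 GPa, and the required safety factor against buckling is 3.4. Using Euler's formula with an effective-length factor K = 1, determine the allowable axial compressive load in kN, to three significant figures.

Buckling occurs about the weak axis: I_min = h·b³/12 = 141×51.5³/12 = 1.605×10^6 mm⁴ (b = 51.5 mm is the smaller dimension).
Effective length L_e = KL = 1×4.30 m = 4300 mm.
Euler critical load P_cr = π²EI/L_e² = π²×114000×1.605×10^6/4300² = 97660 N.
P_allow = P_cr/n = 97660/3.4 = 28720 N.

P_allow = 28.7 kN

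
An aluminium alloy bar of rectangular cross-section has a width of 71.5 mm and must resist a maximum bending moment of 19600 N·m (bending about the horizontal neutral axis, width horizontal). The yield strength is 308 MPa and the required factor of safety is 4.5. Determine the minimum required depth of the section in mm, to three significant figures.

h = 155 mm

σ_allow = 308/4.5 = 68.44 MPa.
For a rectangular section σ = 6M/(bh²), so h² = 6M/(b σ_allow) = 6×1.9600×10^7/(71.5×68.44) = 24030 mm².
h = 155.0 mm.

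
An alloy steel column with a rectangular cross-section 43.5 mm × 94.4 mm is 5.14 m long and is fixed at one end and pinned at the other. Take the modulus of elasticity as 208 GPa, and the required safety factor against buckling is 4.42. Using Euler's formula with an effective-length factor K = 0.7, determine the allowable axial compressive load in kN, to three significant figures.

P_allow = 23.2 kN

Buckling occurs about the weak axis: I_min = h·b³/12 = 94.4×43.5³/12 = 647500 mm⁴ (b = 43.5 mm is the smaller dimension).
Effective length L_e = KL = 0.7×5.14 m = 3598 mm.
Euler critical load P_cr = π²EI/L_e² = π²×208000×647500/3598² = 102700 N.
P_allow = P_cr/n = 102700/4.42 = 23230 N.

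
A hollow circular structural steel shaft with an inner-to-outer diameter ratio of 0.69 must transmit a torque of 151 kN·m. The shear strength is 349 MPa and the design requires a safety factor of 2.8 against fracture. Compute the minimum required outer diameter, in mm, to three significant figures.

d_o = 200 mm

τ_allow = 349/2.8 = 124.6 MPa.
For a hollow shaft τ = 16T/[πd_o³(1−k⁴)] with k = 0.69, so 1−k⁴ = 0.7733.
d_o³ = 16T/[π τ_allow (1−k⁴)] = 16×1.5100×10^8/(π×124.6×0.7733) = 7.978×10^6 mm³.
d_o = 199.8 mm.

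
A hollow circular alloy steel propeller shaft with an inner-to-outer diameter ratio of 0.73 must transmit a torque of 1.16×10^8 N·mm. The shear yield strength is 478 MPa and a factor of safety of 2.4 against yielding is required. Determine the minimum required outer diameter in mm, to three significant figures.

τ_allow = 478/2.4 = 199.2 MPa.
For a hollow shaft τ = 16T/[πd_o³(1−k⁴)] with k = 0.73, so 1−k⁴ = 0.7160.
d_o³ = 16T/[π τ_allow (1−k⁴)] = 16×1.1600×10^8/(π×199.2×0.7160) = 4.143×10^6 mm³.
d_o = 160.6 mm.

d_o = 161 mm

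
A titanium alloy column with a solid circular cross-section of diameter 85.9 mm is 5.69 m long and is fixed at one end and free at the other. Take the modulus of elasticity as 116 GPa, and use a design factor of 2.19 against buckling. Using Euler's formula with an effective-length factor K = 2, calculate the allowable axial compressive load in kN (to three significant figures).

I = πd⁴/64 = π×85.9⁴/64 = 2.673×10^6 mm⁴.
Effective length L_e = KL = 2×5.69 m = 11380 mm.
Euler critical load P_cr = π²EI/L_e² = π²×116000×2.673×10^6/11380² = 23630 N.
P_allow = P_cr/n = 23630/2.19 = 10790 N.

P_allow = 10.8 kN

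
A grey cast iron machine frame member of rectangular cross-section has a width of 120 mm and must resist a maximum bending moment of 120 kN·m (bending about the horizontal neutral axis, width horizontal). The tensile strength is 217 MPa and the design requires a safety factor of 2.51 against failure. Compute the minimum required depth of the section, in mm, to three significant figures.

σ_allow = 217/2.51 = 86.45 MPa.
For a rectangular section σ = 6M/(bh²), so h² = 6M/(b σ_allow) = 6×1.2000×10^8/(120×86.45) = 69400 mm².
h = 263.4 mm.

h = 263 mm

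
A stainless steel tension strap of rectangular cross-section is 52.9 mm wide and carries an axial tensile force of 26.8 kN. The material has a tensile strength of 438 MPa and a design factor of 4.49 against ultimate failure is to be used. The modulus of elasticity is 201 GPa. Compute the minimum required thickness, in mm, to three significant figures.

σ_allow = 438/4.49 = 97.55 MPa.
Required area A = F/σ_allow = 26800/97.55 = 274.7 mm².
t = A/w = 274.7/52.9 = 5.193 mm.

t = 5.19 mm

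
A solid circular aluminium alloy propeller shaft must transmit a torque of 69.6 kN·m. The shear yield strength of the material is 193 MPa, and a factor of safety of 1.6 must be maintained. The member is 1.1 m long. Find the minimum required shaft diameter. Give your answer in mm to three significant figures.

d = 143 mm

Allowable shear stress τ_allow = 193/1.6 = 120.6 MPa.
For a solid shaft τ = 16T/(πd³), so d³ = 16T/(π τ_allow) = 16×6.9600×10^7/(π×120.6) = 2.939×10^6 mm³.
d = (2.939×10^6)^(1/3) = 143.2 mm.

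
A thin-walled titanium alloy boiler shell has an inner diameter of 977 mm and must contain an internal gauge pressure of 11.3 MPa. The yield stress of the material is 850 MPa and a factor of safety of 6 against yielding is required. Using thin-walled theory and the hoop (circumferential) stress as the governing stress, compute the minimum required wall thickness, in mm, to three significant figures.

σ_allow = 850/6 = 141.7 MPa.
Hoop stress σ_h = pD/(2t), so t = pD/(2σ_allow) = 11.3×977/(2×141.7) = 38.97 mm.

t = 39.0 mm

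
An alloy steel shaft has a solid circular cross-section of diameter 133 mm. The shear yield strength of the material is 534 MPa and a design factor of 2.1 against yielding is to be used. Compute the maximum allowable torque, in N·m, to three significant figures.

τ_allow = 534/2.1 = 254.3 MPa.
For a solid shaft T_allow = τ_allow·πd³/16; πd³/16 = π×133³/16 = 461900 mm³.
T_allow = 254.3×461900 = 1.175×10^8 N·mm = 117500 N·m.

T_allow = 1.17×10^5 N·m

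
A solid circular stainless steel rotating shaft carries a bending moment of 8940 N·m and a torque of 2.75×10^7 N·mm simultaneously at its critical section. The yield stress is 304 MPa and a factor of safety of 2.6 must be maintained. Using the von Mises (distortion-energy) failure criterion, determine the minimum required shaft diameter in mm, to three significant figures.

σ_allow = σ_y/n = 304/2.6 = 116.9 MPa.
For a solid shaft σ_b = 32M/(πd³) and τ = 16T/(πd³), so the von Mises stress is σ' = (16/πd³)·√(4M²+3T²).
√(4M²+3T²) = √(4×(8.940×10^6)² + 3×(2.750×10^7)²) = 5.088×10^7 N·mm.
d³ = 16×5.088×10^7/(π×116.9) = 2.216×10^6 mm³.
d = 130.4 mm.

d = 130 mm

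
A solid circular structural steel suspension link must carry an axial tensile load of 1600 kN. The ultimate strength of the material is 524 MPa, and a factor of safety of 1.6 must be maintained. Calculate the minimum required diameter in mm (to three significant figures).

Allowable stress σ_allow = 524/1.6 = 327.5 MPa.
Required area A = F/σ_allow = 1600000/327.5 = 4885 mm².
A = πd²/4 → d = √(4A/π) = 78.87 mm.

d = 78.9 mm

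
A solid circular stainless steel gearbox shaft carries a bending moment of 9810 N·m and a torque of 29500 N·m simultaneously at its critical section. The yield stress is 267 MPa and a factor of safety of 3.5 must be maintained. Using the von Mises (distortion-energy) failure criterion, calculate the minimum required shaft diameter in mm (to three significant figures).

σ_allow = σ_y/n = 267/3.5 = 76.29 MPa.
For a solid shaft σ_b = 32M/(πd³) and τ = 16T/(πd³), so the von Mises stress is σ' = (16/πd³)·√(4M²+3T²).
√(4M²+3T²) = √(4×(9.810×10^6)² + 3×(2.950×10^7)²) = 5.473×10^7 N·mm.
d³ = 16×5.473×10^7/(π×76.29) = 3.654×10^6 mm³.
d = 154.0 mm.

d = 154 mm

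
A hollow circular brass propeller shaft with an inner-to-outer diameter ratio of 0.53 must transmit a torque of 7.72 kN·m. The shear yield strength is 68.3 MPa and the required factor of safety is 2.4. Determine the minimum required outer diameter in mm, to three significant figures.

τ_allow = 68.3/2.4 = 28.46 MPa.
For a hollow shaft τ = 16T/[πd_o³(1−k⁴)] with k = 0.53, so 1−k⁴ = 0.9211.
d_o³ = 16T/[π τ_allow (1−k⁴)] = 16×7720000/(π×28.46×0.9211) = 1.500×10^6 mm³.
d_o = 114.5 mm.

d_o = 114 mm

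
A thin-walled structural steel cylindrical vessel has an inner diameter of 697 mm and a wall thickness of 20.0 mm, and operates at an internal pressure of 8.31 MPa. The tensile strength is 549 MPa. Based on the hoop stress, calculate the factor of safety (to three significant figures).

n = 3.79

σ_h = pD/(2t) = 8.31×697/(2×20.0) = 144.8 MPa.
n = 549/144.8 = 3.791.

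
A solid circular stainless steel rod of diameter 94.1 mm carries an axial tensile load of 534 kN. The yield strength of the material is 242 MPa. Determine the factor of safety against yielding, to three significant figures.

n = 3.15

A = πd²/4 = 6955 mm².
σ = F/A = 534000/6955 = 76.78 MPa.
n = 242/76.78 = 3.152.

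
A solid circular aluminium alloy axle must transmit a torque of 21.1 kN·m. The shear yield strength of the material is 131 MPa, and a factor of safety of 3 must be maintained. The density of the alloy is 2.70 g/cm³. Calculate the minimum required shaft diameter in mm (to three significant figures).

d = 135 mm

Allowable shear stress τ_allow = 131/3 = 43.67 MPa.
For a solid shaft τ = 16T/(πd³), so d³ = 16T/(π τ_allow) = 16×2.1100×10^7/(π×43.67) = 2.461×10^6 mm³.
d = (2.461×10^6)^(1/3) = 135.0 mm.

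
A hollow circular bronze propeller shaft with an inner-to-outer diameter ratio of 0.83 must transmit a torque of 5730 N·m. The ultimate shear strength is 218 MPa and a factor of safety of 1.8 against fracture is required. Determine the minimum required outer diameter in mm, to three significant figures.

τ_allow = 218/1.8 = 121.1 MPa.
For a hollow shaft τ = 16T/[πd_o³(1−k⁴)] with k = 0.83, so 1−k⁴ = 0.5254.
d_o³ = 16T/[π τ_allow (1−k⁴)] = 16×5730000/(π×121.1×0.5254) = 458600 mm³.
d_o = 77.12 mm.

d_o = 77.1 mm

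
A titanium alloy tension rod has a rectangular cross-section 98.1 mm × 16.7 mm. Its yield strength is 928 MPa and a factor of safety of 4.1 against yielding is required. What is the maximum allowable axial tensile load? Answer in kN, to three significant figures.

F_allow = 371 kN

σ_allow = 928/4.1 = 226.3 MPa.
A = 98.1×16.7 = 1638 mm².
F_allow = σ_allow × A = 226.3×1638 = 370800 N.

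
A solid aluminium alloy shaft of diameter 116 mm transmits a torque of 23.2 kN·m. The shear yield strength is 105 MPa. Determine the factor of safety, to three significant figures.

n = 1.39

τ = 16T/(πd³) = 16×2.3200×10^7/(π×116³) = 75.70 MPa.
n = τ_limit/τ = 105/75.70 = 1.387.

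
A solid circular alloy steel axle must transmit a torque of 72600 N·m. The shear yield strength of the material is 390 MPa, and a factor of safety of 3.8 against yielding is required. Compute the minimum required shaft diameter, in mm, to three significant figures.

d = 153 mm

Allowable shear stress τ_allow = 390/3.8 = 102.6 MPa.
For a solid shaft τ = 16T/(πd³), so d³ = 16T/(π τ_allow) = 16×7.2600×10^7/(π×102.6) = 3.603×10^6 mm³.
d = (3.603×10^6)^(1/3) = 153.3 mm.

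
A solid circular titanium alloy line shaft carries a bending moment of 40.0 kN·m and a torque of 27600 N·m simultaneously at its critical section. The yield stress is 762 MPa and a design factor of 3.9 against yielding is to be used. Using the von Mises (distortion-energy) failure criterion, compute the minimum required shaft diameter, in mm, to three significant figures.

σ_allow = σ_y/n = 762/3.9 = 195.4 MPa.
For a solid shaft σ_b = 32M/(πd³) and τ = 16T/(πd³), so the von Mises stress is σ' = (16/πd³)·√(4M²+3T²).
√(4M²+3T²) = √(4×(4.000×10^7)² + 3×(2.760×10^7)²) = 9.319×10^7 N·mm.
d³ = 16×9.319×10^7/(π×195.4) = 2.429×10^6 mm³.
d = 134.4 mm.

d = 134 mm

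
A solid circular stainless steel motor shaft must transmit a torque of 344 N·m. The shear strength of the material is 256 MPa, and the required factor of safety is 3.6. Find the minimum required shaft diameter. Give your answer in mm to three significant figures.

d = 29.1 mm

Allowable shear stress τ_allow = 256/3.6 = 71.11 MPa.
For a solid shaft τ = 16T/(πd³), so d³ = 16T/(π τ_allow) = 16×344000/(π×71.11) = 24640 mm³.
d = (24640)^(1/3) = 29.10 mm.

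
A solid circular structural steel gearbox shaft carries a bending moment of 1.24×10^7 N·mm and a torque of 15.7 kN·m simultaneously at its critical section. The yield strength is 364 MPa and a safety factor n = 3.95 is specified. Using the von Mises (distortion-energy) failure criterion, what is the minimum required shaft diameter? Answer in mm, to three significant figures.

σ_allow = σ_y/n = 364/3.95 = 92.15 MPa.
For a solid shaft σ_b = 32M/(πd³) and τ = 16T/(πd³), so the von Mises stress is σ' = (16/πd³)·√(4M²+3T²).
√(4M²+3T²) = √(4×(1.240×10^7)² + 3×(1.570×10^7)²) = 3.680×10^7 N·mm.
d³ = 16×3.680×10^7/(π×92.15) = 2.034×10^6 mm³.
d = 126.7 mm.

d = 127 mm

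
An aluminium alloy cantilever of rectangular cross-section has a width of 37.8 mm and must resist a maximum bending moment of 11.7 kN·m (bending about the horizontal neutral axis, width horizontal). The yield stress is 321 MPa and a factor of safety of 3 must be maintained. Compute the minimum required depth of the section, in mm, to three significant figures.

h = 132 mm

σ_allow = 321/3 = 107.0 MPa.
For a rectangular section σ = 6M/(bh²), so h² = 6M/(b σ_allow) = 6×1.1700×10^7/(37.8×107.0) = 17360 mm².
h = 131.7 mm.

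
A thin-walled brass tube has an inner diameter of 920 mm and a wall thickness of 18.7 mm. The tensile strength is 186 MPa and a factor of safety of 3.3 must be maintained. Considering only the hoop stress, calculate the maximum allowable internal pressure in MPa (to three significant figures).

σ_allow = 186/3.3 = 56.36 MPa.
σ_h = pD/(2t) → p_allow = 2σ_allow t/D = 2×56.36×18.7/920 = 2.291 MPa.

p_allow = 2.29 MPa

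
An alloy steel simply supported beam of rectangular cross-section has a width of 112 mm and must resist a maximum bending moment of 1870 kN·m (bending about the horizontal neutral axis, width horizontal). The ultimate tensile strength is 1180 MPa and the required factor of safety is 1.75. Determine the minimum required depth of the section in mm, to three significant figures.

σ_allow = 1180/1.75 = 674.3 MPa.
For a rectangular section σ = 6M/(bh²), so h² = 6M/(b σ_allow) = 6×1.8700×10^9/(112×674.3) = 148600 mm².
h = 385.4 mm.

h = 385 mm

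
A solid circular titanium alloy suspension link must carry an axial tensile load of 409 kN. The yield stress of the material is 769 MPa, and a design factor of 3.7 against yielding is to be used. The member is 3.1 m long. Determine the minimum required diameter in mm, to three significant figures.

d = 50.1 mm

Allowable stress σ_allow = 769/3.7 = 207.8 MPa.
Required area A = F/σ_allow = 409000/207.8 = 1968 mm².
A = πd²/4 → d = √(4A/π) = 50.06 mm.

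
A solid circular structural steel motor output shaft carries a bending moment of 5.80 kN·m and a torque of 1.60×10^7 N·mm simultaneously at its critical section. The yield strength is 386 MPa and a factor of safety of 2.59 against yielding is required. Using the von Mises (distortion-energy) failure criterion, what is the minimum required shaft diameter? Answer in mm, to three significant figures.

d = 101 mm

σ_allow = σ_y/n = 386/2.59 = 149.0 MPa.
For a solid shaft σ_b = 32M/(πd³) and τ = 16T/(πd³), so the von Mises stress is σ' = (16/πd³)·√(4M²+3T²).
√(4M²+3T²) = √(4×(5.800×10^6)² + 3×(1.600×10^7)²) = 3.004×10^7 N·mm.
d³ = 16×3.004×10^7/(π×149.0) = 1.027×10^6 mm³.
d = 100.9 mm.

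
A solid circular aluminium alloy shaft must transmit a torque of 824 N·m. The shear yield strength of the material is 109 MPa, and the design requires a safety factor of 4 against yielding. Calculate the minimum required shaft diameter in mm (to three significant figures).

Allowable shear stress τ_allow = 109/4 = 27.25 MPa.
For a solid shaft τ = 16T/(πd³), so d³ = 16T/(π τ_allow) = 16×824000/(π×27.25) = 154000 mm³.
d = (154000)^(1/3) = 53.60 mm.

d = 53.6 mm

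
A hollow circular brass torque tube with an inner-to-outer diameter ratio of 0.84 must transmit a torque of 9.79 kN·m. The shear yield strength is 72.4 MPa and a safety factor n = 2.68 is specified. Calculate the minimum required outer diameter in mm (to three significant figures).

τ_allow = 72.4/2.68 = 27.01 MPa.
For a hollow shaft τ = 16T/[πd_o³(1−k⁴)] with k = 0.84, so 1−k⁴ = 0.5021.
d_o³ = 16T/[π τ_allow (1−k⁴)] = 16×9790000/(π×27.01×0.5021) = 3.676×10^6 mm³.
d_o = 154.3 mm.

d_o = 154 mm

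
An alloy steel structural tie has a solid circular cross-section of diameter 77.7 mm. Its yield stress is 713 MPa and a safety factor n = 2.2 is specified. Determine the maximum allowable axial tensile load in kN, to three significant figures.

F_allow = 1540 kN

σ_allow = 713/2.2 = 324.1 MPa.
A = πd²/4 = π×77.7²/4 = 4742 mm².
F_allow = σ_allow × A = 324.1×4742 = 1.537×10^6 N.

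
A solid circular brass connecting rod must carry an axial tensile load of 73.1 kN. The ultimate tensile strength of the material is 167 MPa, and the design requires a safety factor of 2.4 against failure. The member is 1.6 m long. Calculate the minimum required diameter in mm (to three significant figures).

Allowable stress σ_allow = 167/2.4 = 69.58 MPa.
Required area A = F/σ_allow = 73100/69.58 = 1051 mm².
A = πd²/4 → d = √(4A/π) = 36.57 mm.

d = 36.6 mm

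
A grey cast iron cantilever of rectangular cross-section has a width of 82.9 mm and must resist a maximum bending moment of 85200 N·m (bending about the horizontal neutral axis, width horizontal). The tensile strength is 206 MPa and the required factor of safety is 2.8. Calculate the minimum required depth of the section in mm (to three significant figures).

σ_allow = 206/2.8 = 73.57 MPa.
For a rectangular section σ = 6M/(bh²), so h² = 6M/(b σ_allow) = 6×8.5200×10^7/(82.9×73.57) = 83820 mm².
h = 289.5 mm.

h = 290 mm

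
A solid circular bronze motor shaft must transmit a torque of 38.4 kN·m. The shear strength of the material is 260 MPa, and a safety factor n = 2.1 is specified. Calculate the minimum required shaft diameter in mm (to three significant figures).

Allowable shear stress τ_allow = 260/2.1 = 123.8 MPa.
For a solid shaft τ = 16T/(πd³), so d³ = 16T/(π τ_allow) = 16×3.8400×10^7/(π×123.8) = 1.580×10^6 mm³.
d = (1.580×10^6)^(1/3) = 116.5 mm.

d = 116 mm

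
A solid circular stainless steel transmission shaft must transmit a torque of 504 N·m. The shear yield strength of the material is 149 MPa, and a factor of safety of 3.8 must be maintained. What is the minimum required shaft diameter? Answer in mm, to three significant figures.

d = 40.3 mm

Allowable shear stress τ_allow = 149/3.8 = 39.21 MPa.
For a solid shaft τ = 16T/(πd³), so d³ = 16T/(π τ_allow) = 16×504000/(π×39.21) = 65460 mm³.
d = (65460)^(1/3) = 40.30 mm.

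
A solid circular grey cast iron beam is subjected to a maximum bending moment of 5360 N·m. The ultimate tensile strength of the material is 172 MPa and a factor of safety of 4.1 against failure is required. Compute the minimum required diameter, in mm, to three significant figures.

d = 109 mm

σ_allow = 172/4.1 = 41.95 MPa.
For a solid circular section σ = 32M/(πd³), so d³ = 32M/(π σ_allow) = 32×5360000/(π×41.95) = 1.301×10^6 mm³.
d = 109.2 mm.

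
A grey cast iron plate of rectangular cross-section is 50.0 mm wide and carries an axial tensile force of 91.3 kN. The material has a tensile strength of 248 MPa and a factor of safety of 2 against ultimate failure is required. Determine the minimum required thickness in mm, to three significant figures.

t = 14.7 mm

σ_allow = 248/2 = 124.0 MPa.
Required area A = F/σ_allow = 91300/124.0 = 736.3 mm².
t = A/w = 736.3/50.0 = 14.73 mm.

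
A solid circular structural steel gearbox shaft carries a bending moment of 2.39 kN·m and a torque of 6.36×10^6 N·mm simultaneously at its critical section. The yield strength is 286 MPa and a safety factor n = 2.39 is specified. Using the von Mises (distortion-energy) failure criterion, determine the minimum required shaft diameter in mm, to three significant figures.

σ_allow = σ_y/n = 286/2.39 = 119.7 MPa.
For a solid shaft σ_b = 32M/(πd³) and τ = 16T/(πd³), so the von Mises stress is σ' = (16/πd³)·√(4M²+3T²).
√(4M²+3T²) = √(4×(2.390×10^6)² + 3×(6.360×10^6)²) = 1.201×10^7 N·mm.
d³ = 16×1.201×10^7/(π×119.7) = 511100 mm³.
d = 79.95 mm.

d = 80.0 mm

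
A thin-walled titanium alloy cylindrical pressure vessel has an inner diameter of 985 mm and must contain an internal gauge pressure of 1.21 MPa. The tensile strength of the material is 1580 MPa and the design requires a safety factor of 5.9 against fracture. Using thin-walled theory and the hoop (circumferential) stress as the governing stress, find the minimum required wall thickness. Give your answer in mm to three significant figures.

t = 2.23 mm

σ_allow = 1580/5.9 = 267.8 MPa.
Hoop stress σ_h = pD/(2t), so t = pD/(2σ_allow) = 1.21×985/(2×267.8) = 2.225 mm.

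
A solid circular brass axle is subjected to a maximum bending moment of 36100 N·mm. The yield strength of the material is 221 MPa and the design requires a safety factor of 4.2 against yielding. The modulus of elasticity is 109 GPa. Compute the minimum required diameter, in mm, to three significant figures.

d = 19.1 mm

σ_allow = 221/4.2 = 52.62 MPa.
For a solid circular section σ = 32M/(πd³), so d³ = 32M/(π σ_allow) = 32×36100/(π×52.62) = 6988 mm³.
d = 19.12 mm.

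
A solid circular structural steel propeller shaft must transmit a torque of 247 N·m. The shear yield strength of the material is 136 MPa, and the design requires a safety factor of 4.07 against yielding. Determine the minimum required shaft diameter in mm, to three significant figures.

Allowable shear stress τ_allow = 136/4.07 = 33.42 MPa.
For a solid shaft τ = 16T/(πd³), so d³ = 16T/(π τ_allow) = 16×247000/(π×33.42) = 37650 mm³.
d = (37650)^(1/3) = 33.52 mm.

d = 33.5 mm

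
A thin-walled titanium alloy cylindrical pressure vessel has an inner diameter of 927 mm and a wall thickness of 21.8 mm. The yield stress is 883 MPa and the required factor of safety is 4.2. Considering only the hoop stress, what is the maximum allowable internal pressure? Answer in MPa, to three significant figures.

σ_allow = 883/4.2 = 210.2 MPa.
σ_h = pD/(2t) → p_allow = 2σ_allow t/D = 2×210.2×21.8/927 = 9.888 MPa.

p_allow = 9.89 MPa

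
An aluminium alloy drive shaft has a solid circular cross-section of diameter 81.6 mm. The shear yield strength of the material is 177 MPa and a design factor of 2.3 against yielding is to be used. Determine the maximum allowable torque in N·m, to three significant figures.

T_allow = 8210 N·m

τ_allow = 177/2.3 = 76.96 MPa.
For a solid shaft T_allow = τ_allow·πd³/16; πd³/16 = π×81.6³/16 = 106700 mm³.
T_allow = 76.96×106700 = 8.210×10^6 N·mm = 8210 N·m.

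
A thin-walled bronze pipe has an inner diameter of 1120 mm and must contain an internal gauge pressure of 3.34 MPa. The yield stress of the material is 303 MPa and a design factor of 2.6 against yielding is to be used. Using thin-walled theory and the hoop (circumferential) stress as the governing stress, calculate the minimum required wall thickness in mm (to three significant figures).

σ_allow = 303/2.6 = 116.5 MPa.
Hoop stress σ_h = pD/(2t), so t = pD/(2σ_allow) = 3.34×1120/(2×116.5) = 16.05 mm.

t = 16.0 mm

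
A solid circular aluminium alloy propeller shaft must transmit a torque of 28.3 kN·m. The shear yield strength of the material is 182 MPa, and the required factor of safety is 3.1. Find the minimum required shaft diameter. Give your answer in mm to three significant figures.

d = 135 mm

Allowable shear stress τ_allow = 182/3.1 = 58.71 MPa.
For a solid shaft τ = 16T/(πd³), so d³ = 16T/(π τ_allow) = 16×2.8300×10^7/(π×58.71) = 2.455×10^6 mm³.
d = (2.455×10^6)^(1/3) = 134.9 mm.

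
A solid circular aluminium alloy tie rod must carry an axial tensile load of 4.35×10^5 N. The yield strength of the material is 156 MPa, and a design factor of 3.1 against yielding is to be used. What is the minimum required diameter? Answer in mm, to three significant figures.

Allowable stress σ_allow = 156/3.1 = 50.32 MPa.
Required area A = F/σ_allow = 435000/50.32 = 8644 mm².
A = πd²/4 → d = √(4A/π) = 104.9 mm.

d = 105 mm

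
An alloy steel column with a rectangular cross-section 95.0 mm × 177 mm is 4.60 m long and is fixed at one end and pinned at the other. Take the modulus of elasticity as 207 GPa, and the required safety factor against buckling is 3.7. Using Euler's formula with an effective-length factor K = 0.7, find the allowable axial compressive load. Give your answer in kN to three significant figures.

P_allow = 673 kN

Buckling occurs about the weak axis: I_min = h·b³/12 = 177×95.0³/12 = 1.265×10^7 mm⁴ (b = 95.0 mm is the smaller dimension).
Effective length L_e = KL = 0.7×4.60 m = 3220 mm.
Euler critical load P_cr = π²EI/L_e² = π²×207000×1.265×10^7/3220² = 2.492×10^6 N.
P_allow = P_cr/n = 2.492×10^6/3.7 = 673500 N.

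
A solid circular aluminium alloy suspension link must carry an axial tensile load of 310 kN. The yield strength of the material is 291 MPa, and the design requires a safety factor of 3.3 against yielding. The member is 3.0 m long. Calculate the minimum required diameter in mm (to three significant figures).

d = 66.9 mm

Allowable stress σ_allow = 291/3.3 = 88.18 MPa.
Required area A = F/σ_allow = 310000/88.18 = 3515 mm².
A = πd²/4 → d = √(4A/π) = 66.90 mm.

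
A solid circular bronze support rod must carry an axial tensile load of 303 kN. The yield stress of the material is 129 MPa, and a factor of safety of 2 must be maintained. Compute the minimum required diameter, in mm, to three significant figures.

d = 77.3 mm

Allowable stress σ_allow = 129/2 = 64.50 MPa.
Required area A = F/σ_allow = 303000/64.50 = 4698 mm².
A = πd²/4 → d = √(4A/π) = 77.34 mm.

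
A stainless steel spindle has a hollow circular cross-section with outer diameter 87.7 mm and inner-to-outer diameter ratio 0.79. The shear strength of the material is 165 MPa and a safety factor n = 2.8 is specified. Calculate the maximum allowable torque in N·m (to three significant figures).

τ_allow = 165/2.8 = 58.93 MPa.
For a hollow shaft T_allow = τ_allow·πd_o³(1−k⁴)/16 with 1−k⁴ = 0.6105, so πd_o³(1−k⁴)/16 = 80860 mm³.
T_allow = 58.93×80860 = 4.765×10^6 N·mm = 4765 N·m.

T_allow = 4760 N·m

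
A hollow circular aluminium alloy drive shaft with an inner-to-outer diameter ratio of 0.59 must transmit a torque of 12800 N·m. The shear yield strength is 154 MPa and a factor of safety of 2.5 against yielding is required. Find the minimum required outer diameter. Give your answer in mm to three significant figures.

τ_allow = 154/2.5 = 61.60 MPa.
For a hollow shaft τ = 16T/[πd_o³(1−k⁴)] with k = 0.59, so 1−k⁴ = 0.8788.
d_o³ = 16T/[π τ_allow (1−k⁴)] = 16×1.2800×10^7/(π×61.60×0.8788) = 1.204×10^6 mm³.
d_o = 106.4 mm.

d_o = 106 mm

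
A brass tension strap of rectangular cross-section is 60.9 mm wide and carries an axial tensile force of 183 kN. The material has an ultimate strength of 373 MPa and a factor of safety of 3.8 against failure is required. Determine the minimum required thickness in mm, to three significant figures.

σ_allow = 373/3.8 = 98.16 MPa.
Required area A = F/σ_allow = 183000/98.16 = 1864 mm².
t = A/w = 1864/60.9 = 30.61 mm.

t = 30.6 mm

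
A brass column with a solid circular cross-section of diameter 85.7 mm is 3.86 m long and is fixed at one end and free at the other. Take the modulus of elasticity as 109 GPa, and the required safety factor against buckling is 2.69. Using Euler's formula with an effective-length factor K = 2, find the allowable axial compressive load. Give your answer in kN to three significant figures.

I = πd⁴/64 = π×85.7⁴/64 = 2.648×10^6 mm⁴.
Effective length L_e = KL = 2×3.86 m = 7720 mm.
Euler critical load P_cr = π²EI/L_e² = π²×109000×2.648×10^6/7720² = 47800 N.
P_allow = P_cr/n = 47800/2.69 = 17770 N.

P_allow = 17.8 kN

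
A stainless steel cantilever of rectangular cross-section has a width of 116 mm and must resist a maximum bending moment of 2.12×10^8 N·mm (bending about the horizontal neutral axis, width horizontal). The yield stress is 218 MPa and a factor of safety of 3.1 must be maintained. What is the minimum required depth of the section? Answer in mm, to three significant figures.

h = 395 mm

σ_allow = 218/3.1 = 70.32 MPa.
For a rectangular section σ = 6M/(bh²), so h² = 6M/(b σ_allow) = 6×2.1200×10^8/(116×70.32) = 155900 mm².
h = 394.9 mm.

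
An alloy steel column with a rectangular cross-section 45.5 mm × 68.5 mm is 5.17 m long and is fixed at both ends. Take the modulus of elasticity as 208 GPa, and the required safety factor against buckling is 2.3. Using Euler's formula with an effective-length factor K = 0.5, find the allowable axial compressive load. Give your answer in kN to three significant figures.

Buckling occurs about the weak axis: I_min = h·b³/12 = 68.5×45.5³/12 = 537700 mm⁴ (b = 45.5 mm is the smaller dimension).
Effective length L_e = KL = 0.5×5.17 m = 2585 mm.
Euler critical load P_cr = π²EI/L_e² = π²×208000×537700/2585² = 165200 N.
P_allow = P_cr/n = 165200/2.3 = 71820 N.

P_allow = 71.8 kN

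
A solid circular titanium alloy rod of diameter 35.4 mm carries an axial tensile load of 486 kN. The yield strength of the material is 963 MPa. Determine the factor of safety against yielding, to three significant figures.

A = πd²/4 = 984.2 mm².
σ = F/A = 486000/984.2 = 493.8 MPa.
n = 963/493.8 = 1.950.

n = 1.95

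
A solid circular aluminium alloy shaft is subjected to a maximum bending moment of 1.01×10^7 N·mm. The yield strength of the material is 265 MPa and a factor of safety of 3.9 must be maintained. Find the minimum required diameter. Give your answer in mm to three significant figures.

σ_allow = 265/3.9 = 67.95 MPa.
For a solid circular section σ = 32M/(πd³), so d³ = 32M/(π σ_allow) = 32×1.0100×10^7/(π×67.95) = 1.514×10^6 mm³.
d = 114.8 mm.

d = 115 mm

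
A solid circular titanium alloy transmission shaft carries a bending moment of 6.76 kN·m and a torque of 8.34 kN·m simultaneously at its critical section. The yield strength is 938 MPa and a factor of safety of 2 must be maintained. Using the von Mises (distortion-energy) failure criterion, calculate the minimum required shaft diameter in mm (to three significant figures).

d = 59.9 mm

σ_allow = σ_y/n = 938/2 = 469.0 MPa.
For a solid shaft σ_b = 32M/(πd³) and τ = 16T/(πd³), so the von Mises stress is σ' = (16/πd³)·√(4M²+3T²).
√(4M²+3T²) = √(4×(6.760×10^6)² + 3×(8.340×10^6)²) = 1.979×10^7 N·mm.
d³ = 16×1.979×10^7/(π×469.0) = 214900 mm³.
d = 59.89 mm.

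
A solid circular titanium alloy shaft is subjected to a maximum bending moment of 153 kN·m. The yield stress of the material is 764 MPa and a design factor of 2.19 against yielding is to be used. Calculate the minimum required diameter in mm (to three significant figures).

σ_allow = 764/2.19 = 348.9 MPa.
For a solid circular section σ = 32M/(πd³), so d³ = 32M/(π σ_allow) = 32×1.5300×10^8/(π×348.9) = 4.467×10^6 mm³.
d = 164.7 mm.

d = 165 mm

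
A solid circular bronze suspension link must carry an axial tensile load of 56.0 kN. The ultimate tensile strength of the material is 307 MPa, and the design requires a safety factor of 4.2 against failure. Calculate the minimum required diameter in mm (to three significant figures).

d = 31.2 mm

Allowable stress σ_allow = 307/4.2 = 73.10 MPa.
Required area A = F/σ_allow = 56000/73.10 = 766.1 mm².
A = πd²/4 → d = √(4A/π) = 31.23 mm.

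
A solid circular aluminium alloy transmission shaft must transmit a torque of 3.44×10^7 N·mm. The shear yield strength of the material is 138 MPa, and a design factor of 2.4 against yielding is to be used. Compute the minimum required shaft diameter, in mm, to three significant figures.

d = 145 mm

Allowable shear stress τ_allow = 138/2.4 = 57.50 MPa.
For a solid shaft τ = 16T/(πd³), so d³ = 16T/(π τ_allow) = 16×3.4400×10^7/(π×57.50) = 3.047×10^6 mm³.
d = (3.047×10^6)^(1/3) = 145.0 mm.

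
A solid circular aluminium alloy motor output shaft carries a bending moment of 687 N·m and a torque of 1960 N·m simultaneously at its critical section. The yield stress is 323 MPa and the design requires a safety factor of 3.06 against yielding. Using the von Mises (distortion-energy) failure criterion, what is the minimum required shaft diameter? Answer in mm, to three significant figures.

σ_allow = σ_y/n = 323/3.06 = 105.6 MPa.
For a solid shaft σ_b = 32M/(πd³) and τ = 16T/(πd³), so the von Mises stress is σ' = (16/πd³)·√(4M²+3T²).
√(4M²+3T²) = √(4×(687000)² + 3×(1.960×10^6)²) = 3.662×10^6 N·mm.
d³ = 16×3.662×10^6/(π×105.6) = 176700 mm³.
d = 56.12 mm.

d = 56.1 mm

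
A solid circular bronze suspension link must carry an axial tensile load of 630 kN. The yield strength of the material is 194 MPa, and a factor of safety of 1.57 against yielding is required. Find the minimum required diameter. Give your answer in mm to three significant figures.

d = 80.6 mm

Allowable stress σ_allow = 194/1.57 = 123.6 MPa.
Required area A = F/σ_allow = 630000/123.6 = 5098 mm².
A = πd²/4 → d = √(4A/π) = 80.57 mm.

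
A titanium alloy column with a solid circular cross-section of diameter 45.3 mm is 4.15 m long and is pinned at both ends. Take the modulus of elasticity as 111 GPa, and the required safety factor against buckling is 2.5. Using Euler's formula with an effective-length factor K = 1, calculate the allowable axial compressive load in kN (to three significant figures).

P_allow = 5.26 kN

I = πd⁴/64 = π×45.3⁴/64 = 206700 mm⁴.
Effective length L_e = KL = 1×4.15 m = 4150 mm.
Euler critical load P_cr = π²EI/L_e² = π²×111000×206700/4150² = 13150 N.
P_allow = P_cr/n = 13150/2.5 = 5260 N.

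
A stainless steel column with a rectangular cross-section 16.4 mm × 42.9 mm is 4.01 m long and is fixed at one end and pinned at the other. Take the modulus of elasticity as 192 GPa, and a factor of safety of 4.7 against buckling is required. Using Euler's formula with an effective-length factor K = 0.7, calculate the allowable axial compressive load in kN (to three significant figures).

P_allow = 0.807 kN

Buckling occurs about the weak axis: I_min = h·b³/12 = 42.9×16.4³/12 = 15770 mm⁴ (b = 16.4 mm is the smaller dimension).
Effective length L_e = KL = 0.7×4.01 m = 2807 mm.
Euler critical load P_cr = π²EI/L_e² = π²×192000×15770/2807² = 3792 N.
P_allow = P_cr/n = 3792/4.7 = 806.9 N.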